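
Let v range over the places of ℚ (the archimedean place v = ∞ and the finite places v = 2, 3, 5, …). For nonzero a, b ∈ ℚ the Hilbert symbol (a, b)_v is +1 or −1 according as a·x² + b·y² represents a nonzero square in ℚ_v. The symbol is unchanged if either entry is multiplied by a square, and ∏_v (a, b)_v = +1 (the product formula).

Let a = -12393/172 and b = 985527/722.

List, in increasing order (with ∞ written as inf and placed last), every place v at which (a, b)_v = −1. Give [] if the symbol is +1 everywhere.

Mod squares: a ≡ -731, b ≡ 46. Check v ∈ {∞, 2, 3, 17, 19, 23, 43}.
v=17: a=17^1·(≡1), b=17^0·(≡11) mod 17; (1|17)=+1, (11|17)=-1; (−1)^{1·0·8}·(+1)^0·(-1)^1 = -1.
v=19: a=19^0·(≡14), b=19^-2·(≡8) mod 19; (14|19)=-1, (8|19)=-1; (−1)^{0·-2·9}·(-1)^-2·(-1)^0 = +1.
v=∞: -731 < 0 and 46 > 0  ⇒  (a,b)_∞ = +1.
v=43: a=43^-1·(≡30), b=43^0·(≡18) mod 43; (30|43)=-1, (18|43)=-1; (−1)^{-1·0·21}·(-1)^0·(-1)^-1 = -1.
v=23: a=23^0·(≡15), b=23^3·(≡9) mod 23; (15|23)=-1, (9|23)=+1; (−1)^{0·3·11}·(-1)^3·(+1)^0 = -1.
v=3: a=3^6·(≡1), b=3^4·(≡1) mod 3; (1|3)=+1, (1|3)=+1; (−1)^{6·4·1}·(+1)^4·(+1)^6 = +1.
v=2: v_2(a)=-2, v_2(b)=-1; units ≡ 5, 7 (mod 8); ε·ε+αω+βω = 0·1+-2·0+-1·1 ≡ 1  ⇒  (a,b)_2 = -1.
Ram(-731, 46) = {2, 17, 23, 43}; no ℚ_2-point on the conic.

[2, 17, 23, 43]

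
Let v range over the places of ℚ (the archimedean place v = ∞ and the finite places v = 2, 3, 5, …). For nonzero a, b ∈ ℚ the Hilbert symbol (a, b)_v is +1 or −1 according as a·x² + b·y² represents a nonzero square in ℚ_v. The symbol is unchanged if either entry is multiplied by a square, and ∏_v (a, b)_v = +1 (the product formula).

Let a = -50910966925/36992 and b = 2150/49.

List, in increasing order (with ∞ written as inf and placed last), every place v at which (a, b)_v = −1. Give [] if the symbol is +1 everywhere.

[2, 19]

(a, b) ≡ (-266, 86) mod (ℚ^×)²; places V = {2, 5, 7, 13, 17, 19, 43, ∞}.
(a,b)_43: α=2, u≡21; β=1, v≡37 (mod 43); (21|43)=+1, (37|43)=-1; sign (−1)^0·+1^1·-1^2 = +1.
(a,b)_∞: sgn(-266)=−, sgn(86)=+, so +1.
(a,b)_13: α=2, u≡11; β=0, v≡7 (mod 13); (11|13)=-1, (7|13)=-1; sign (−1)^0·-1^0·-1^2 = +1.
(a,b)_7: α=3, u≡2; β=-2, v≡1 (mod 7); (2|7)=+1, (1|7)=+1; sign (−1)^0·+1^-2·+1^3 = +1.
(a,b)_5: α=2, u≡4; β=2, v≡4 (mod 5); (4|5)=+1, (4|5)=+1; sign (−1)^0·+1^2·+1^2 = +1.
(a,b)_19: α=1, u≡4; β=0, v≡2 (mod 19); (4|19)=+1, (2|19)=-1; sign (−1)^0·+1^0·-1^1 = -1.
(a,b)_2: α=-7, β=1; u≡3, v≡3 (mod 8); ε(u)ε(v)=1·1, αω(v)=-7·1, βω(u)=1·1; sum ≡ 1  ⇒  -1.
(a,b)_17: α=-2, u≡7; β=0, v≡13 (mod 17); (7|17)=-1, (13|17)=+1; sign (−1)^0·-1^0·+1^-2 = +1.
(-266, 86 / ℚ) ramifies at {2, 19}: a division algebra.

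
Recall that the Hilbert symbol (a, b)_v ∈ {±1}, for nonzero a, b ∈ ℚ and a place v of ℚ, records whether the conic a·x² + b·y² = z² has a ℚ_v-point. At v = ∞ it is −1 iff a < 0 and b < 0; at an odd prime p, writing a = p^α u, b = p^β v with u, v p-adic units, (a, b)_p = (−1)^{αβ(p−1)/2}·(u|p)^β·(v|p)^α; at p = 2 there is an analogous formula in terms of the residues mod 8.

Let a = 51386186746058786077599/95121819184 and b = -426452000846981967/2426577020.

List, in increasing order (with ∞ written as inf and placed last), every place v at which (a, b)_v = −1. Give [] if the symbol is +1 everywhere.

Mod squares: a ≡ 7429, b ≡ -50065. Check v ∈ {∞, 2, 3, 5, 7, 11, 13, 17, 19, 23, 31}.
v=17: a=17^1·(≡7), b=17^1·(≡1) mod 17; (7|17)=-1, (1|17)=+1; (−1)^{1·1·8}·(-1)^1·(+1)^1 = -1.
v=31: a=31^6·(≡10), b=31^5·(≡19) mod 31; (10|31)=+1, (19|31)=+1; (−1)^{6·5·15}·(+1)^5·(+1)^6 = +1.
v=2: v_2(a)=-4, v_2(b)=-2; units ≡ 5, 7 (mod 8); ε·ε+αω+βω = 0·1+-4·0+-2·1 ≡ 0  ⇒  (a,b)_2 = +1.
v=19: a=19^-5·(≡11), b=19^-5·(≡17) mod 19; (11|19)=+1, (17|19)=+1; (−1)^{-5·-5·9}·(+1)^-5·(+1)^-5 = -1.
v=11: a=11^2·(≡5), b=11^2·(≡8) mod 11; (5|11)=+1, (8|11)=-1; (−1)^{2·2·5}·(+1)^2·(-1)^2 = +1.
v=5: a=5^0·(≡1), b=5^-1·(≡2) mod 5; (1|5)=+1, (2|5)=-1; (−1)^{0·-1·2}·(+1)^-1·(-1)^0 = +1.
v=7: a=7^-4·(≡4), b=7^-2·(≡6) mod 7; (4|7)=+1, (6|7)=-1; (−1)^{-4·-2·3}·(+1)^-2·(-1)^-4 = +1.
v=3: a=3^4·(≡1), b=3^4·(≡2) mod 3; (1|3)=+1, (2|3)=-1; (−1)^{4·4·1}·(+1)^4·(-1)^4 = +1.
v=13: a=13^4·(≡11), b=13^2·(≡5) mod 13; (11|13)=-1, (5|13)=-1; (−1)^{4·2·6}·(-1)^2·(-1)^4 = +1.
v=23: a=23^3·(≡1), b=23^2·(≡6) mod 23; (1|23)=+1, (6|23)=+1; (−1)^{3·2·11}·(+1)^2·(+1)^3 = +1.
v=∞: 7429 > 0 and -50065 < 0  ⇒  (a,b)_∞ = +1.
Ram(7429, -50065) = {17, 19}; no ℚ_17-point on the conic.

[17, 19]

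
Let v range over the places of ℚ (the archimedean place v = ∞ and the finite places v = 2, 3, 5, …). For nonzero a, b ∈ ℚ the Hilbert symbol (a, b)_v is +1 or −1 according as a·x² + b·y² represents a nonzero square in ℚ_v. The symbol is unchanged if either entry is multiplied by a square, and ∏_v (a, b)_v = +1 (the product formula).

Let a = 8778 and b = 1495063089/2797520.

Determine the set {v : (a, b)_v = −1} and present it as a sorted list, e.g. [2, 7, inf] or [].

[2, 5, 7, 23]

Mod squares: a ≡ 8778, b ≡ 28405. Check v ∈ {∞, 2, 3, 5, 7, 11, 13, 17, 19, 23}.
v=5: a=5^0·(≡3), b=5^-1·(≡1) mod 5; (3|5)=-1, (1|5)=+1; (−1)^{0·-1·2}·(-1)^-1·(+1)^0 = -1.
v=7: a=7^1·(≡1), b=7^0·(≡6) mod 7; (1|7)=+1, (6|7)=-1; (−1)^{1·0·3}·(+1)^0·(-1)^1 = -1.
v=11: a=11^1·(≡6), b=11^-2·(≡4) mod 11; (6|11)=-1, (4|11)=+1; (−1)^{1·-2·5}·(-1)^-2·(+1)^1 = +1.
v=∞: 8778 > 0 and 28405 > 0  ⇒  (a,b)_∞ = +1.
v=19: a=19^1·(≡6), b=19^3·(≡8) mod 19; (6|19)=+1, (8|19)=-1; (−1)^{1·3·9}·(+1)^3·(-1)^1 = +1.
v=13: a=13^0·(≡3), b=13^1·(≡12) mod 13; (3|13)=+1, (12|13)=+1; (−1)^{0·1·6}·(+1)^1·(+1)^0 = +1.
v=3: a=3^1·(≡1), b=3^6·(≡1) mod 3; (1|3)=+1, (1|3)=+1; (−1)^{1·6·1}·(+1)^6·(+1)^1 = +1.
v=23: a=23^0·(≡15), b=23^1·(≡4) mod 23; (15|23)=-1, (4|23)=+1; (−1)^{0·1·11}·(-1)^1·(+1)^0 = -1.
v=17: a=17^0·(≡6), b=17^-2·(≡16) mod 17; (6|17)=-1, (16|17)=+1; (−1)^{0·-2·8}·(-1)^-2·(+1)^0 = +1.
v=2: v_2(a)=1, v_2(b)=-4; units ≡ 5, 5 (mod 8); ε·ε+αω+βω = 0·0+1·1+-4·1 ≡ 1  ⇒  (a,b)_2 = -1.
(8778, 28405 / ℚ) ramifies at {2, 5, 7, 23}: a division algebra.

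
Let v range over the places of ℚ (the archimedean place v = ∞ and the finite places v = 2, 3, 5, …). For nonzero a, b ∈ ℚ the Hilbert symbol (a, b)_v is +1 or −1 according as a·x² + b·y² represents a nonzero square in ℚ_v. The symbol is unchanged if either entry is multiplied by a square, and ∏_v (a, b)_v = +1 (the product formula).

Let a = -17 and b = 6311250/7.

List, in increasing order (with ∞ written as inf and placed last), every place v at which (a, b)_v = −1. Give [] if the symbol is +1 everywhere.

[2, 17]

Mod squares: a ≡ -17, b ≡ 7854. Check v ∈ {∞, 2, 3, 5, 7, 11, 17}.
v=11: a=11^0·(≡5), b=11^1·(≡8) mod 11; (5|11)=+1, (8|11)=-1; (−1)^{0·1·5}·(+1)^1·(-1)^0 = +1.
v=3: a=3^0·(≡1), b=3^3·(≡2) mod 3; (1|3)=+1, (2|3)=-1; (−1)^{0·3·1}·(+1)^3·(-1)^0 = +1.
v=7: a=7^0·(≡4), b=7^-1·(≡1) mod 7; (4|7)=+1, (1|7)=+1; (−1)^{0·-1·3}·(+1)^-1·(+1)^0 = +1.
v=2: v_2(a)=0, v_2(b)=1; units ≡ 7, 7 (mod 8); ε·ε+αω+βω = 1·1+0·0+1·0 ≡ 1  ⇒  (a,b)_2 = -1.
v=5: a=5^0·(≡3), b=5^4·(≡4) mod 5; (3|5)=-1, (4|5)=+1; (−1)^{0·4·2}·(-1)^4·(+1)^0 = +1.
v=17: a=17^1·(≡16), b=17^1·(≡3) mod 17; (16|17)=+1, (3|17)=-1; (−1)^{1·1·8}·(+1)^1·(-1)^1 = -1.
v=∞: -17 < 0 and 7854 > 0  ⇒  (a,b)_∞ = +1.
|Ram(-17, 7854)| = 2, even; anisotropic at {2, 17}.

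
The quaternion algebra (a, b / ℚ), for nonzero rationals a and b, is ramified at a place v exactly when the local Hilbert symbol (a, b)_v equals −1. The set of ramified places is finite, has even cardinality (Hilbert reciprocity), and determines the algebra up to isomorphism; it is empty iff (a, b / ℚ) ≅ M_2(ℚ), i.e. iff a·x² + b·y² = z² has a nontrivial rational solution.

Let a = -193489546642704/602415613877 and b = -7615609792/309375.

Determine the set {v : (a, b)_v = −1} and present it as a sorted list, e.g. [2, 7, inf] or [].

[2, 5, 11, inf]

Mod squares: a ≡ -77, b ≡ -385. Check v ∈ {∞, 2, 3, 5, 7, 11, 13, 17, 19, 31, 43}.
v=7: a=7^-1·(≡6), b=7^3·(≡2) mod 7; (6|7)=-1, (2|7)=+1; (−1)^{-1·3·3}·(-1)^3·(+1)^-1 = +1.
v=19: a=19^6·(≡3), b=19^2·(≡10) mod 19; (3|19)=-1, (10|19)=-1; (−1)^{6·2·9}·(-1)^2·(-1)^6 = +1.
v=11: a=11^-5·(≡4), b=11^-1·(≡5) mod 11; (4|11)=+1, (5|11)=+1; (−1)^{-5·-1·5}·(+1)^-1·(+1)^-5 = -1.
v=31: a=31^0·(≡28), b=31^2·(≡16) mod 31; (28|31)=+1, (16|31)=+1; (−1)^{0·2·15}·(+1)^2·(+1)^0 = +1.
v=5: a=5^0·(≡3), b=5^-5·(≡2) mod 5; (3|5)=-1, (2|5)=-1; (−1)^{0·-5·2}·(-1)^-5·(-1)^0 = -1.
v=∞: -77 < 0 and -385 < 0  ⇒  (a,b)_∞ = -1.
v=3: a=3^2·(≡1), b=3^-2·(≡2) mod 3; (1|3)=+1, (2|3)=-1; (−1)^{2·-2·1}·(+1)^-2·(-1)^2 = +1.
v=2: v_2(a)=4, v_2(b)=6; units ≡ 3, 7 (mod 8); ε·ε+αω+βω = 1·1+4·0+6·1 ≡ 1  ⇒  (a,b)_2 = -1.
v=43: a=43^-2·(≡6), b=43^0·(≡2) mod 43; (6|43)=+1, (2|43)=-1; (−1)^{-2·0·21}·(+1)^0·(-1)^-2 = +1.
v=13: a=13^4·(≡12), b=13^0·(≡2) mod 13; (12|13)=+1, (2|13)=-1; (−1)^{4·0·6}·(+1)^0·(-1)^4 = +1.
v=17: a=17^-2·(≡13), b=17^0·(≡14) mod 17; (13|17)=+1, (14|17)=-1; (−1)^{-2·0·8}·(+1)^0·(-1)^-2 = +1.
|Ram(-77, -385)| = 4, even; anisotropic at {2, 5, 11, ∞}.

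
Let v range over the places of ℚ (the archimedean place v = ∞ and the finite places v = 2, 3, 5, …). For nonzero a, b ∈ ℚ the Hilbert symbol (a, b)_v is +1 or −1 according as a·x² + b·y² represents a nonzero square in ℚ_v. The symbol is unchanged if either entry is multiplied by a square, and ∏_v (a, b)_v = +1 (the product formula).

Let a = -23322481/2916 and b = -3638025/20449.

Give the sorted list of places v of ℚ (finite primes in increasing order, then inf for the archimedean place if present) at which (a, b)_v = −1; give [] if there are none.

Mod squares: a ≡ -475969, b ≡ -16169. Check v ∈ {∞, 2, 3, 5, 7, 11, 13, 19, 23, 37, 41, 47}.
v=23: a=23^0·(≡18), b=23^1·(≡21) mod 23; (18|23)=+1, (21|23)=-1; (−1)^{0·1·11}·(+1)^1·(-1)^0 = +1.
v=47: a=47^1·(≡25), b=47^0·(≡26) mod 47; (25|47)=+1, (26|47)=-1; (−1)^{1·0·23}·(+1)^0·(-1)^1 = -1.
v=2: v_2(a)=-2, v_2(b)=0; units ≡ 7, 7 (mod 8); ε·ε+αω+βω = 1·1+-2·0+0·0 ≡ 1  ⇒  (a,b)_2 = -1.
v=11: a=11^0·(≡5), b=11^-2·(≡4) mod 11; (5|11)=+1, (4|11)=+1; (−1)^{0·-2·5}·(+1)^-2·(+1)^0 = +1.
v=5: a=5^0·(≡4), b=5^2·(≡1) mod 5; (4|5)=+1, (1|5)=+1; (−1)^{0·2·2}·(+1)^2·(+1)^0 = +1.
v=∞: -475969 < 0 and -16169 < 0  ⇒  (a,b)_∞ = -1.
v=3: a=3^-6·(≡2), b=3^2·(≡1) mod 3; (2|3)=-1, (1|3)=+1; (−1)^{-6·2·1}·(-1)^2·(+1)^-6 = +1.
v=37: a=37^0·(≡7), b=37^1·(≡26) mod 37; (7|37)=+1, (26|37)=+1; (−1)^{0·1·18}·(+1)^1·(+1)^0 = +1.
v=13: a=13^1·(≡7), b=13^-2·(≡3) mod 13; (7|13)=-1, (3|13)=+1; (−1)^{1·-2·6}·(-1)^-2·(+1)^1 = +1.
v=41: a=41^1·(≡15), b=41^0·(≡30) mod 41; (15|41)=-1, (30|41)=-1; (−1)^{1·0·20}·(-1)^0·(-1)^1 = -1.
v=7: a=7^2·(≡6), b=7^0·(≡4) mod 7; (6|7)=-1, (4|7)=+1; (−1)^{2·0·3}·(-1)^0·(+1)^2 = +1.
v=19: a=19^1·(≡8), b=19^1·(≡9) mod 19; (8|19)=-1, (9|19)=+1; (−1)^{1·1·9}·(-1)^1·(+1)^1 = +1.
Ram(-475969, -16169) = {2, 41, 47, ∞}; no ℚ_2-point on the conic.

[2, 41, 47, inf]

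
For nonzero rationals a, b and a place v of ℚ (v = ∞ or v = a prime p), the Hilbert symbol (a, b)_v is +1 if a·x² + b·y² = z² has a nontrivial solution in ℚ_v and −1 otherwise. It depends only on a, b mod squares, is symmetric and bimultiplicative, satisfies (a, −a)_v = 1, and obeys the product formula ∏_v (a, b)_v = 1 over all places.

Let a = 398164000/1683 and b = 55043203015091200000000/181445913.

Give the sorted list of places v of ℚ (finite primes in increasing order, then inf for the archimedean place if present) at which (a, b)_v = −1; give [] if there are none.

[17, 19]

Mod squares: a ≡ 1101430, b ≡ 3689. Check v ∈ {∞, 2, 3, 5, 7, 11, 13, 17, 19, 31}.
v=17: a=17^-1·(≡7), b=17^-1·(≡16) mod 17; (7|17)=-1, (16|17)=+1; (−1)^{-1·-1·8}·(-1)^-1·(+1)^-1 = -1.
v=7: a=7^0·(≡1), b=7^1·(≡2) mod 7; (1|7)=+1, (2|7)=+1; (−1)^{0·1·3}·(+1)^1·(+1)^0 = +1.
v=11: a=11^-1·(≡8), b=11^-4·(≡9) mod 11; (8|11)=-1, (9|11)=+1; (−1)^{-1·-4·5}·(-1)^-4·(+1)^-1 = +1.
v=5: a=5^3·(≡4), b=5^8·(≡4) mod 5; (4|5)=+1, (4|5)=+1; (−1)^{3·8·2}·(+1)^8·(+1)^3 = +1.
v=2: v_2(a)=5, v_2(b)=16; units ≡ 3, 1 (mod 8); ε·ε+αω+βω = 1·0+5·0+16·1 ≡ 0  ⇒  (a,b)_2 = +1.
v=19: a=19^1·(≡11), b=19^2·(≡14) mod 19; (11|19)=+1, (14|19)=-1; (−1)^{1·2·9}·(+1)^2·(-1)^1 = -1.
v=3: a=3^-2·(≡1), b=3^-6·(≡2) mod 3; (1|3)=+1, (2|3)=-1; (−1)^{-2·-6·1}·(+1)^-6·(-1)^-2 = +1.
v=∞: 1101430 > 0 and 3689 > 0  ⇒  (a,b)_∞ = +1.
v=31: a=31^1·(≡2), b=31^3·(≡29) mod 31; (2|31)=+1, (29|31)=-1; (−1)^{1·3·15}·(+1)^3·(-1)^1 = +1.
v=13: a=13^2·(≡6), b=13^4·(≡10) mod 13; (6|13)=-1, (10|13)=+1; (−1)^{2·4·6}·(-1)^4·(+1)^2 = +1.
|Ram(1101430, 3689)| = 2, even; anisotropic at {17, 19}.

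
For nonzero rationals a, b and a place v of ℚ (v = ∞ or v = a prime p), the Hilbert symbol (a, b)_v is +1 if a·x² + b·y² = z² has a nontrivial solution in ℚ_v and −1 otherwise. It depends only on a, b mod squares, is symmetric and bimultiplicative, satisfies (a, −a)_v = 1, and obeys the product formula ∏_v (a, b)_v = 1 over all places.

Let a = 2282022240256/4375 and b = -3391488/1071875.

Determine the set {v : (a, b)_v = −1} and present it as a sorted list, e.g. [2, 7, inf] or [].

[5, 17]

Mod squares: a ≡ 238, b ≡ -805. Check v ∈ {∞, 2, 3, 5, 7, 11, 17, 23}.
v=∞: 238 > 0 and -805 < 0  ⇒  (a,b)_∞ = +1.
v=11: a=11^2·(≡7), b=11^0·(≡5) mod 11; (7|11)=-1, (5|11)=+1; (−1)^{2·0·5}·(-1)^0·(+1)^2 = +1.
v=23: a=23^2·(≡1), b=23^1·(≡11) mod 23; (1|23)=+1, (11|23)=-1; (−1)^{2·1·11}·(+1)^1·(-1)^2 = +1.
v=17: a=17^1·(≡10), b=17^0·(≡10) mod 17; (10|17)=-1, (10|17)=-1; (−1)^{1·0·8}·(-1)^0·(-1)^1 = -1.
v=5: a=5^-4·(≡3), b=5^-5·(≡4) mod 5; (3|5)=-1, (4|5)=+1; (−1)^{-4·-5·2}·(-1)^-5·(+1)^-4 = -1.
v=3: a=3^0·(≡1), b=3^2·(≡2) mod 3; (1|3)=+1, (2|3)=-1; (−1)^{0·2·1}·(+1)^2·(-1)^0 = +1.
v=7: a=7^-1·(≡5), b=7^-3·(≡4) mod 7; (5|7)=-1, (4|7)=+1; (−1)^{-1·-3·3}·(-1)^-3·(+1)^-1 = +1.
v=2: v_2(a)=21, v_2(b)=14; units ≡ 7, 3 (mod 8); ε·ε+αω+βω = 1·1+21·1+14·0 ≡ 0  ⇒  (a,b)_2 = +1.
|Ram(238, -805)| = 2, even; anisotropic at {5, 17}.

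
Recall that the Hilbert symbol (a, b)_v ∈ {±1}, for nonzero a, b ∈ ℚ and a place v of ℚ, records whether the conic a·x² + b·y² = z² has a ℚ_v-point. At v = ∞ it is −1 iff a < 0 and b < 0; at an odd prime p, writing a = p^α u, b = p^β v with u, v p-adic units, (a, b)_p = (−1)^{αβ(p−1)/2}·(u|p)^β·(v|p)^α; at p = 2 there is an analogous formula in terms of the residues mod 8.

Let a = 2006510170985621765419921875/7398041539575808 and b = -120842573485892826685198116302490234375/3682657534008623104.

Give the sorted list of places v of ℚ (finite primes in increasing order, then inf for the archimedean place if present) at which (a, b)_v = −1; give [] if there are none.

[11, 13]

(a, b) ≡ (418, -247) mod (ℚ^×)²; places V = {2, 3, 5, 7, 11, 13, 19, 37, 41, 47, ∞}.
(a,b)_2: α=-25, β=-34; u≡1, v≡1 (mod 8); ε(u)ε(v)=0·0, αω(v)=-25·0, βω(u)=-34·0; sum ≡ 0  ⇒  +1.
(a,b)_11: α=-5, u≡5; β=-8, v≡2 (mod 11); (5|11)=+1, (2|11)=-1; sign (−1)^0·+1^-8·-1^-5 = -1.
(a,b)_∞: sgn(418)=+, sgn(-247)=−, so +1.
(a,b)_7: α=4, u≡3; β=4, v≡6 (mod 7); (3|7)=-1, (6|7)=-1; sign (−1)^0·-1^4·-1^4 = +1.
(a,b)_47: α=4, u≡16; β=6, v≡39 (mod 47); (16|47)=+1, (39|47)=-1; sign (−1)^0·+1^6·-1^4 = +1.
(a,b)_37: α=-2, u≡11; β=0, v≡9 (mod 37); (11|37)=+1, (9|37)=+1; sign (−1)^0·+1^0·+1^-2 = +1.
(a,b)_5: α=10, u≡3; β=20, v≡3 (mod 5); (3|5)=-1, (3|5)=-1; sign (−1)^0·-1^20·-1^10 = +1.
(a,b)_13: α=2, u≡2; β=3, v≡7 (mod 13); (2|13)=-1, (7|13)=-1; sign (−1)^0·-1^3·-1^2 = -1.
(a,b)_41: α=2, u≡32; β=0, v≡36 (mod 41); (32|41)=+1, (36|41)=+1; sign (−1)^0·+1^0·+1^2 = +1.
(a,b)_19: α=3, u≡3; β=5, v≡7 (mod 19); (3|19)=-1, (7|19)=+1; sign (−1)^1·-1^5·+1^3 = +1.
(a,b)_3: α=2, u≡1; β=2, v≡2 (mod 3); (1|3)=+1, (2|3)=-1; sign (−1)^0·+1^2·-1^2 = +1.
(418, -247 / ℚ) ramifies at {11, 13}: a division algebra.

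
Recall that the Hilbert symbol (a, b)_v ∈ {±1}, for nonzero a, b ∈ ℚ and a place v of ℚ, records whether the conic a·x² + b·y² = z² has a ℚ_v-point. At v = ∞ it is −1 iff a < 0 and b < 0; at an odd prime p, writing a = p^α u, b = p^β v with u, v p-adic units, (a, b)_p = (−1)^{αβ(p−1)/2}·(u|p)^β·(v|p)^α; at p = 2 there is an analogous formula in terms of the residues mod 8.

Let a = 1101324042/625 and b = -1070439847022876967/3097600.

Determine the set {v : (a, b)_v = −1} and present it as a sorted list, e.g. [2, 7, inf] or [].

(a, b) ≡ (231322, -7) mod (ℚ^×)²; places V = {2, 3, 5, 7, 11, 13, 23, 31, 41, ∞}.
(a,b)_41: α=1, u≡33; β=2, v≡11 (mod 41); (33|41)=+1, (11|41)=-1; sign (−1)^0·+1^2·-1^1 = -1.
(a,b)_13: α=1, u≡4; β=2, v≡6 (mod 13); (4|13)=+1, (6|13)=-1; sign (−1)^0·+1^2·-1^1 = -1.
(a,b)_11: α=0, u≡3; β=-2, v≡4 (mod 11); (3|11)=+1, (4|11)=+1; sign (−1)^0·+1^-2·+1^0 = +1.
(a,b)_3: α=2, u≡1; β=2, v≡2 (mod 3); (1|3)=+1, (2|3)=-1; sign (−1)^0·+1^2·-1^2 = +1.
(a,b)_5: α=-4, u≡2; β=-2, v≡2 (mod 5); (2|5)=-1, (2|5)=-1; sign (−1)^0·-1^-2·-1^-4 = +1.
(a,b)_23: α=2, u≡19; β=2, v≡2 (mod 23); (19|23)=-1, (2|23)=+1; sign (−1)^0·-1^2·+1^2 = +1.
(a,b)_∞: sgn(231322)=+, sgn(-7)=−, so +1.
(a,b)_31: α=1, u≡11; β=2, v≡15 (mod 31); (11|31)=-1, (15|31)=-1; sign (−1)^0·-1^2·-1^1 = -1.
(a,b)_7: α=1, u≡3; β=7, v≡6 (mod 7); (3|7)=-1, (6|7)=-1; sign (−1)^1·-1^7·-1^1 = -1.
(a,b)_2: α=1, β=-10; u≡5, v≡1 (mod 8); ε(u)ε(v)=0·0, αω(v)=1·0, βω(u)=-10·1; sum ≡ 0  ⇒  +1.
Ram(231322, -7) = {7, 13, 31, 41}; no ℚ_7-point on the conic.

[7, 13, 31, 41]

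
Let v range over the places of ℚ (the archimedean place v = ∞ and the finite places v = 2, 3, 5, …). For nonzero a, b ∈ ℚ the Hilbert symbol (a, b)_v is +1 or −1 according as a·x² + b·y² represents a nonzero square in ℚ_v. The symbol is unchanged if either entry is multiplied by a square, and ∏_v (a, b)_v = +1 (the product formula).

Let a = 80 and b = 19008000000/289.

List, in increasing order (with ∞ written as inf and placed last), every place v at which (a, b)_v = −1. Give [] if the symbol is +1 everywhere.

[3, 5]

Mod squares: a ≡ 5, b ≡ 33. Check v ∈ {∞, 2, 3, 5, 11, 17}.
v=3: a=3^0·(≡2), b=3^3·(≡2) mod 3; (2|3)=-1, (2|3)=-1; (−1)^{0·3·1}·(-1)^3·(-1)^0 = -1.
v=5: a=5^1·(≡1), b=5^6·(≡3) mod 5; (1|5)=+1, (3|5)=-1; (−1)^{1·6·2}·(+1)^6·(-1)^1 = -1.
v=17: a=17^0·(≡12), b=17^-2·(≡1) mod 17; (12|17)=-1, (1|17)=+1; (−1)^{0·-2·8}·(-1)^-2·(+1)^0 = +1.
v=∞: 5 > 0 and 33 > 0  ⇒  (a,b)_∞ = +1.
v=2: v_2(a)=4, v_2(b)=12; units ≡ 5, 1 (mod 8); ε·ε+αω+βω = 0·0+4·0+12·1 ≡ 0  ⇒  (a,b)_2 = +1.
v=11: a=11^0·(≡3), b=11^1·(≡4) mod 11; (3|11)=+1, (4|11)=+1; (−1)^{0·1·5}·(+1)^1·(+1)^0 = +1.
|Ram(5, 33)| = 2, even; anisotropic at {3, 5}.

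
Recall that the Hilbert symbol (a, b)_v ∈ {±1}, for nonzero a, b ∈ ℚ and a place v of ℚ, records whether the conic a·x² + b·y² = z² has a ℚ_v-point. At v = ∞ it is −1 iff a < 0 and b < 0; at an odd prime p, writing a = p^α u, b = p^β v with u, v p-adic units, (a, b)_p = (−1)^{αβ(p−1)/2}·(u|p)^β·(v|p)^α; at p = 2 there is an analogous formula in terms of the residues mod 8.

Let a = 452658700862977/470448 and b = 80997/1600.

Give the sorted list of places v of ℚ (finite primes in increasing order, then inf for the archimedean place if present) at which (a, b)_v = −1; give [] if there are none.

[19, 23]

Mod squares: a ≡ 38019, b ≡ 1653. Check v ∈ {∞, 2, 3, 5, 7, 11, 19, 23, 29}.
v=5: a=5^0·(≡4), b=5^-2·(≡3) mod 5; (4|5)=+1, (3|5)=-1; (−1)^{0·-2·2}·(+1)^-2·(-1)^0 = +1.
v=11: a=11^-2·(≡3), b=11^0·(≡3) mod 11; (3|11)=+1, (3|11)=+1; (−1)^{-2·0·5}·(+1)^0·(+1)^-2 = +1.
v=23: a=23^1·(≡7), b=23^0·(≡17) mod 23; (7|23)=-1, (17|23)=-1; (−1)^{1·0·11}·(-1)^0·(-1)^1 = -1.
v=2: v_2(a)=-4, v_2(b)=-6; units ≡ 3, 5 (mod 8); ε·ε+αω+βω = 1·0+-4·1+-6·1 ≡ 0  ⇒  (a,b)_2 = +1.
v=3: a=3^-5·(≡1), b=3^1·(≡2) mod 3; (1|3)=+1, (2|3)=-1; (−1)^{-5·1·1}·(+1)^1·(-1)^-5 = +1.
v=7: a=7^6·(≡2), b=7^2·(≡2) mod 7; (2|7)=+1, (2|7)=+1; (−1)^{6·2·3}·(+1)^2·(+1)^6 = +1.
v=19: a=19^3·(≡6), b=19^1·(≡16) mod 19; (6|19)=+1, (16|19)=+1; (−1)^{3·1·9}·(+1)^1·(+1)^3 = -1.
v=∞: 38019 > 0 and 1653 > 0  ⇒  (a,b)_∞ = +1.
v=29: a=29^3·(≡7), b=29^1·(≡25) mod 29; (7|29)=+1, (25|29)=+1; (−1)^{3·1·14}·(+1)^1·(+1)^3 = +1.
Ram(38019, 1653) = {19, 23}; no ℚ_19-point on the conic.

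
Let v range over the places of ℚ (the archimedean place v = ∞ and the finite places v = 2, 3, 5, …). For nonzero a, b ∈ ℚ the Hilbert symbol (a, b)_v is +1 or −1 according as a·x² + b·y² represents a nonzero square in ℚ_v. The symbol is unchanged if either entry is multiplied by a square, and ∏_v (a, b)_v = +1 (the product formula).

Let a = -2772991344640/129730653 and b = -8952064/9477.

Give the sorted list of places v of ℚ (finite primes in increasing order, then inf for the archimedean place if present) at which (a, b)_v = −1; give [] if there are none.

[5, inf]

(a, b) ≡ (-130, -13) mod (ℚ^×)²; places V = {2, 3, 5, 11, 13, 17, ∞}.
(a,b)_17: α=2, u≡3; β=2, v≡4 (mod 17); (3|17)=-1, (4|17)=+1; sign (−1)^0·-1^2·+1^2 = +1.
(a,b)_13: α=-3, u≡1; β=-1, v≡9 (mod 13); (1|13)=+1, (9|13)=+1; sign (−1)^0·+1^-1·+1^-3 = +1.
(a,b)_2: α=17, β=8; u≡7, v≡3 (mod 8); ε(u)ε(v)=1·1, αω(v)=17·1, βω(u)=8·0; sum ≡ 0  ⇒  +1.
(a,b)_3: α=-10, u≡2; β=-6, v≡2 (mod 3); (2|3)=-1, (2|3)=-1; sign (−1)^0·-1^-6·-1^-10 = +1.
(a,b)_11: α=4, u≡2; β=2, v≡4 (mod 11); (2|11)=-1, (4|11)=+1; sign (−1)^0·-1^2·+1^4 = +1.
(a,b)_5: α=1, u≡4; β=0, v≡3 (mod 5); (4|5)=+1, (3|5)=-1; sign (−1)^0·+1^0·-1^1 = -1.
(a,b)_∞: sgn(-130)=−, sgn(-13)=−, so -1.
(-130, -13 / ℚ) ramifies at {5, ∞}: a division algebra.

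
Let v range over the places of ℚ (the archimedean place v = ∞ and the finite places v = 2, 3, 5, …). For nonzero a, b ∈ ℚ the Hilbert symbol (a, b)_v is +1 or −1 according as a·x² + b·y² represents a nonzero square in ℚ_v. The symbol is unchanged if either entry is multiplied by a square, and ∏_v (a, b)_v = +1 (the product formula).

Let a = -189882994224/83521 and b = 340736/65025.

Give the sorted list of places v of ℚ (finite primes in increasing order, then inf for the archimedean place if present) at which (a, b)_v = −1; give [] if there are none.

[3, 29]

(a, b) ≡ (-6699, 11) mod (ℚ^×)²; places V = {2, 3, 5, 7, 11, 17, 29, ∞}.
(a,b)_2: α=4, β=8; u≡5, v≡3 (mod 8); ε(u)ε(v)=0·1, αω(v)=4·1, βω(u)=8·1; sum ≡ 0  ⇒  +1.
(a,b)_∞: sgn(-6699)=−, sgn(11)=+, so +1.
(a,b)_3: α=1, u≡2; β=-2, v≡2 (mod 3); (2|3)=-1, (2|3)=-1; sign (−1)^0·-1^-2·-1^1 = -1.
(a,b)_11: α=7, u≡10; β=3, v≡9 (mod 11); (10|11)=-1, (9|11)=+1; sign (−1)^1·-1^3·+1^7 = +1.
(a,b)_17: α=-4, u≡8; β=-2, v≡14 (mod 17); (8|17)=+1, (14|17)=-1; sign (−1)^0·+1^-2·-1^-4 = +1.
(a,b)_29: α=1, u≡28; β=0, v≡27 (mod 29); (28|29)=+1, (27|29)=-1; sign (−1)^0·+1^0·-1^1 = -1.
(a,b)_7: α=1, u≡1; β=0, v≡2 (mod 7); (1|7)=+1, (2|7)=+1; sign (−1)^0·+1^0·+1^1 = +1.
(a,b)_5: α=0, u≡1; β=-2, v≡1 (mod 5); (1|5)=+1, (1|5)=+1; sign (−1)^0·+1^-2·+1^0 = +1.
|Ram(-6699, 11)| = 2, even; anisotropic at {3, 29}.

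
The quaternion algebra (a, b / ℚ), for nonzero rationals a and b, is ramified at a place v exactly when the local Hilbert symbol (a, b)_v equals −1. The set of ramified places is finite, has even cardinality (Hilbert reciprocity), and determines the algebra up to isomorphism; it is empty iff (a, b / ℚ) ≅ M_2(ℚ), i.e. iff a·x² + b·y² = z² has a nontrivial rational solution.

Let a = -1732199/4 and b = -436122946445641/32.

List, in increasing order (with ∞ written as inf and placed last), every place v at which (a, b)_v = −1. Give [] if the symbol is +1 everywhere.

[7, 23, 29, 47, 53, inf]

(a, b) ≡ (-35351, -13002875522) mod (ℚ^×)²; places V = {2, 7, 13, 23, 29, 37, 43, 47, 53, ∞}.
(a,b)_23: α=1, u≡3; β=1, v≡2 (mod 23); (3|23)=+1, (2|23)=+1; sign (−1)^1·+1^1·+1^1 = -1.
(a,b)_37: α=0, u≡26; β=2, v≡22 (mod 37); (26|37)=+1, (22|37)=-1; sign (−1)^0·+1^2·-1^0 = +1.
(a,b)_∞: sgn(-35351)=−, sgn(-13002875522)=−, so -1.
(a,b)_2: α=-2, β=-5; u≡1, v≡7 (mod 8); ε(u)ε(v)=0·1, αω(v)=-2·0, βω(u)=-5·0; sum ≡ 0  ⇒  +1.
(a,b)_43: α=0, u≡14; β=1, v≡13 (mod 43); (14|43)=+1, (13|43)=+1; sign (−1)^0·+1^1·+1^0 = +1.
(a,b)_29: α=1, u≡24; β=1, v≡19 (mod 29); (24|29)=+1, (19|29)=-1; sign (−1)^0·+1^1·-1^1 = -1.
(a,b)_7: α=2, u≡5; β=3, v≡5 (mod 7); (5|7)=-1, (5|7)=-1; sign (−1)^0·-1^3·-1^2 = -1.
(a,b)_47: α=0, u≡20; β=1, v≡39 (mod 47); (20|47)=-1, (39|47)=-1; sign (−1)^0·-1^1·-1^0 = -1.
(a,b)_53: α=1, u≡31; β=1, v≡38 (mod 53); (31|53)=-1, (38|53)=+1; sign (−1)^0·-1^1·+1^1 = -1.
(a,b)_13: α=0, u≡3; β=1, v≡11 (mod 13); (3|13)=+1, (11|13)=-1; sign (−1)^0·+1^1·-1^0 = +1.
(-35351, -13002875522 / ℚ) ramifies at {7, 23, 29, 47, 53, ∞}: a division algebra.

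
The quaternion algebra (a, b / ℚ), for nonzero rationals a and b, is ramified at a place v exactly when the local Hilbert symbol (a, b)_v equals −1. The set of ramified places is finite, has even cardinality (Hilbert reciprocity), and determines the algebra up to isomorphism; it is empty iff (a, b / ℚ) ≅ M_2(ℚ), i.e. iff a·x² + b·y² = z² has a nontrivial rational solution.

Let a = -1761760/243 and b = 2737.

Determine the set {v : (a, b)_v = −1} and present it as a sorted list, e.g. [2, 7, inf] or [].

[5, 13, 17, 23]

(a, b) ≡ (-2730, 2737) mod (ℚ^×)²; places V = {2, 3, 5, 7, 11, 13, 17, 23, ∞}.
(a,b)_5: α=1, u≡1; β=0, v≡2 (mod 5); (1|5)=+1, (2|5)=-1; sign (−1)^0·+1^0·-1^1 = -1.
(a,b)_∞: sgn(-2730)=−, sgn(2737)=+, so +1.
(a,b)_17: α=0, u≡7; β=1, v≡8 (mod 17); (7|17)=-1, (8|17)=+1; sign (−1)^0·-1^1·+1^0 = -1.
(a,b)_7: α=1, u≡1; β=1, v≡6 (mod 7); (1|7)=+1, (6|7)=-1; sign (−1)^1·+1^1·-1^1 = +1.
(a,b)_3: α=-5, u≡2; β=0, v≡1 (mod 3); (2|3)=-1, (1|3)=+1; sign (−1)^0·-1^0·+1^-5 = +1.
(a,b)_13: α=1, u≡2; β=0, v≡7 (mod 13); (2|13)=-1, (7|13)=-1; sign (−1)^0·-1^0·-1^1 = -1.
(a,b)_11: α=2, u≡4; β=0, v≡9 (mod 11); (4|11)=+1, (9|11)=+1; sign (−1)^0·+1^0·+1^2 = +1.
(a,b)_23: α=0, u≡19; β=1, v≡4 (mod 23); (19|23)=-1, (4|23)=+1; sign (−1)^0·-1^1·+1^0 = -1.
(a,b)_2: α=5, β=0; u≡3, v≡1 (mod 8); ε(u)ε(v)=1·0, αω(v)=5·0, βω(u)=0·1; sum ≡ 0  ⇒  +1.
|Ram(-2730, 2737)| = 4, even; anisotropic at {5, 13, 17, 23}.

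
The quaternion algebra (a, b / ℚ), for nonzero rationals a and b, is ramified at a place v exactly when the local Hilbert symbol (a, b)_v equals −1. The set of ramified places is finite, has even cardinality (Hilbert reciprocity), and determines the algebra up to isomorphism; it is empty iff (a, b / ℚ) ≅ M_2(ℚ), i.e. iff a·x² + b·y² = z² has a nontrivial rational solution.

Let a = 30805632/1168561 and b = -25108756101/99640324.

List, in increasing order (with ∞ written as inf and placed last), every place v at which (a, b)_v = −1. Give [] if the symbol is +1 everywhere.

[2, 13]

Mod squares: a ≡ 442, b ≡ -221. Check v ∈ {∞, 2, 3, 7, 11, 13, 17, 19, 23, 31, 47}.
v=∞: 442 > 0 and -221 < 0  ⇒  (a,b)_∞ = +1.
v=3: a=3^2·(≡1), b=3^2·(≡1) mod 3; (1|3)=+1, (1|3)=+1; (−1)^{2·2·1}·(+1)^2·(+1)^2 = +1.
v=13: a=13^1·(≡6), b=13^1·(≡12) mod 13; (6|13)=-1, (12|13)=+1; (−1)^{1·1·6}·(-1)^1·(+1)^1 = -1.
v=2: v_2(a)=7, v_2(b)=-2; units ≡ 5, 3 (mod 8); ε·ε+αω+βω = 0·1+7·1+-2·1 ≡ 1  ⇒  (a,b)_2 = -1.
v=17: a=17^1·(≡1), b=17^3·(≡15) mod 17; (1|17)=+1, (15|17)=+1; (−1)^{1·3·8}·(+1)^3·(+1)^1 = +1.
v=11: a=11^2·(≡7), b=11^2·(≡7) mod 11; (7|11)=-1, (7|11)=-1; (−1)^{2·2·5}·(-1)^2·(-1)^2 = +1.
v=47: a=47^-2·(≡43), b=47^0·(≡2) mod 47; (43|47)=-1, (2|47)=+1; (−1)^{-2·0·23}·(-1)^0·(+1)^-2 = +1.
v=23: a=23^-2·(≡7), b=23^-2·(≡8) mod 23; (7|23)=-1, (8|23)=+1; (−1)^{-2·-2·11}·(-1)^-2·(+1)^-2 = +1.
v=7: a=7^0·(≡2), b=7^-2·(≡3) mod 7; (2|7)=+1, (3|7)=-1; (−1)^{0·-2·3}·(+1)^-2·(-1)^0 = +1.
v=31: a=31^0·(≡4), b=31^-2·(≡26) mod 31; (4|31)=+1, (26|31)=-1; (−1)^{0·-2·15}·(+1)^-2·(-1)^0 = +1.
v=19: a=19^0·(≡5), b=19^2·(≡17) mod 19; (5|19)=+1, (17|19)=+1; (−1)^{0·2·9}·(+1)^2·(+1)^0 = +1.
(442, -221 / ℚ) ramifies at {2, 13}: a division algebra.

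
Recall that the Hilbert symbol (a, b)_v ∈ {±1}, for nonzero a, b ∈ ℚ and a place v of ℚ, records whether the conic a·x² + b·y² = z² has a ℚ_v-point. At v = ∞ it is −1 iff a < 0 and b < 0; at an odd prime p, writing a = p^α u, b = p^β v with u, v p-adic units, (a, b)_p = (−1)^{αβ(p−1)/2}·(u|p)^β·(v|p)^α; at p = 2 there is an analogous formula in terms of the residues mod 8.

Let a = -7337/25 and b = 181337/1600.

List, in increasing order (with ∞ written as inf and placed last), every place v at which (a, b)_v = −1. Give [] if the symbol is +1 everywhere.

(a, b) ≡ (-7337, 1073) mod (ℚ^×)²; places V = {2, 5, 11, 13, 23, 29, 37, ∞}.
(a,b)_11: α=1, u≡5; β=0, v≡7 (mod 11); (5|11)=+1, (7|11)=-1; sign (−1)^0·+1^0·-1^1 = -1.
(a,b)_37: α=0, u≡4; β=1, v≡6 (mod 37); (4|37)=+1, (6|37)=-1; sign (−1)^0·+1^1·-1^0 = +1.
(a,b)_∞: sgn(-7337)=−, sgn(1073)=+, so +1.
(a,b)_5: α=-2, u≡3; β=-2, v≡3 (mod 5); (3|5)=-1, (3|5)=-1; sign (−1)^0·-1^-2·-1^-2 = +1.
(a,b)_23: α=1, u≡13; β=0, v≡11 (mod 23); (13|23)=+1, (11|23)=-1; sign (−1)^0·+1^0·-1^1 = -1.
(a,b)_13: α=0, u≡5; β=2, v≡7 (mod 13); (5|13)=-1, (7|13)=-1; sign (−1)^0·-1^2·-1^0 = +1.
(a,b)_2: α=0, β=-6; u≡7, v≡1 (mod 8); ε(u)ε(v)=1·0, αω(v)=0·0, βω(u)=-6·0; sum ≡ 0  ⇒  +1.
(a,b)_29: α=1, u≡27; β=1, v≡21 (mod 29); (27|29)=-1, (21|29)=-1; sign (−1)^0·-1^1·-1^1 = +1.
Ram(-7337, 1073) = {11, 23}; no ℚ_11-point on the conic.

[11, 23]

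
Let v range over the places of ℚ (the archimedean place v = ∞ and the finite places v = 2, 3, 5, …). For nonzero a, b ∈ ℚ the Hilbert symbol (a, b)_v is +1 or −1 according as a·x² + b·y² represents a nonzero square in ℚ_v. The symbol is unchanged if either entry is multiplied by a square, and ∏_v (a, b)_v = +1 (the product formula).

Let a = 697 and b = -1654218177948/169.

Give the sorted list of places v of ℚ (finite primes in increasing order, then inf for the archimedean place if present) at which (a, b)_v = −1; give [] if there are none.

[17, 23, 31, 37]

(a, b) ≡ (697, -3244863) mod (ℚ^×)²; places V = {2, 3, 7, 13, 17, 23, 31, 37, 41, ∞}.
(a,b)_37: α=0, u≡31; β=1, v≡1 (mod 37); (31|37)=-1, (1|37)=+1; sign (−1)^0·-1^1·+1^0 = -1.
(a,b)_23: α=0, u≡7; β=1, v≡3 (mod 23); (7|23)=-1, (3|23)=+1; sign (−1)^0·-1^1·+1^0 = -1.
(a,b)_7: α=0, u≡4; β=2, v≡2 (mod 7); (4|7)=+1, (2|7)=+1; sign (−1)^0·+1^2·+1^0 = +1.
(a,b)_∞: sgn(697)=+, sgn(-3244863)=−, so +1.
(a,b)_2: α=0, β=2; u≡1, v≡1 (mod 8); ε(u)ε(v)=0·0, αω(v)=0·0, βω(u)=2·0; sum ≡ 0  ⇒  +1.
(a,b)_17: α=1, u≡7; β=2, v≡14 (mod 17); (7|17)=-1, (14|17)=-1; sign (−1)^0·-1^2·-1^1 = -1.
(a,b)_3: α=0, u≡1; β=3, v≡2 (mod 3); (1|3)=+1, (2|3)=-1; sign (−1)^0·+1^3·-1^0 = +1.
(a,b)_13: α=0, u≡8; β=-2, v≡2 (mod 13); (8|13)=-1, (2|13)=-1; sign (−1)^0·-1^-2·-1^0 = +1.
(a,b)_31: α=0, u≡15; β=1, v≡1 (mod 31); (15|31)=-1, (1|31)=+1; sign (−1)^0·-1^1·+1^0 = -1.
(a,b)_41: α=1, u≡17; β=1, v≡3 (mod 41); (17|41)=-1, (3|41)=-1; sign (−1)^0·-1^1·-1^1 = +1.
(697, -3244863 / ℚ) ramifies at {17, 23, 31, 37}: a division algebra.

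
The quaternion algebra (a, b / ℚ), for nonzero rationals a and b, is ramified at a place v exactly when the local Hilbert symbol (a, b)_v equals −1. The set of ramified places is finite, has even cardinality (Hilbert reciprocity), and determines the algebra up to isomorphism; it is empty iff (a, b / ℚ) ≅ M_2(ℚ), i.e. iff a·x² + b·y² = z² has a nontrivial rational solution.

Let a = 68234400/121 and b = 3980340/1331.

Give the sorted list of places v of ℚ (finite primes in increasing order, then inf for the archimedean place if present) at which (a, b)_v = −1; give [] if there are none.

Mod squares: a ≡ 26, b ≡ 15015. Check v ∈ {∞, 2, 3, 5, 7, 11, 13}.
v=13: a=13^1·(≡6), b=13^1·(≡6) mod 13; (6|13)=-1, (6|13)=-1; (−1)^{1·1·6}·(-1)^1·(-1)^1 = +1.
v=3: a=3^8·(≡2), b=3^7·(≡1) mod 3; (2|3)=-1, (1|3)=+1; (−1)^{8·7·1}·(-1)^7·(+1)^8 = -1.
v=11: a=11^-2·(≡3), b=11^-3·(≡1) mod 11; (3|11)=+1, (1|11)=+1; (−1)^{-2·-3·5}·(+1)^-3·(+1)^-2 = +1.
v=5: a=5^2·(≡1), b=5^1·(≡3) mod 5; (1|5)=+1, (3|5)=-1; (−1)^{2·1·2}·(+1)^1·(-1)^2 = +1.
v=∞: 26 > 0 and 15015 > 0  ⇒  (a,b)_∞ = +1.
v=7: a=7^0·(≡5), b=7^1·(≡3) mod 7; (5|7)=-1, (3|7)=-1; (−1)^{0·1·3}·(-1)^1·(-1)^0 = -1.
v=2: v_2(a)=5, v_2(b)=2; units ≡ 5, 7 (mod 8); ε·ε+αω+βω = 0·1+5·0+2·1 ≡ 0  ⇒  (a,b)_2 = +1.
Ram(26, 15015) = {3, 7}; no ℚ_3-point on the conic.

[3, 7]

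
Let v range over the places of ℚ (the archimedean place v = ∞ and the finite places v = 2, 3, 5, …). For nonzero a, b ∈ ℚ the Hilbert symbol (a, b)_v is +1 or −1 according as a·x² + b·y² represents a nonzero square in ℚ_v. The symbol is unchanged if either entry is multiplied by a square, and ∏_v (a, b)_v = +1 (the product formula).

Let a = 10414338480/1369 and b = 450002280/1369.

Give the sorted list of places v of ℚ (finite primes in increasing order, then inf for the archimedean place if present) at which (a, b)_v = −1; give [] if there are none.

(a, b) ≡ (195, 2730) mod (ℚ^×)²; places V = {2, 3, 5, 7, 13, 29, 37, ∞}.
(a,b)_5: α=1, u≡4; β=1, v≡4 (mod 5); (4|5)=+1, (4|5)=+1; sign (−1)^0·+1^1·+1^1 = +1.
(a,b)_2: α=4, β=3; u≡3, v≡5 (mod 8); ε(u)ε(v)=1·0, αω(v)=4·1, βω(u)=3·1; sum ≡ 1  ⇒  -1.
(a,b)_3: α=5, u≡2; β=1, v≡1 (mod 3); (2|3)=-1, (1|3)=+1; sign (−1)^1·-1^1·+1^5 = +1.
(a,b)_37: α=-2, u≡21; β=-2, v≡29 (mod 37); (21|37)=+1, (29|37)=-1; sign (−1)^0·+1^-2·-1^-2 = +1.
(a,b)_∞: sgn(195)=+, sgn(2730)=+, so +1.
(a,b)_7: α=2, u≡5; β=3, v≡5 (mod 7); (5|7)=-1, (5|7)=-1; sign (−1)^0·-1^3·-1^2 = -1.
(a,b)_13: α=1, u≡2; β=1, v≡11 (mod 13); (2|13)=-1, (11|13)=-1; sign (−1)^0·-1^1·-1^1 = +1.
(a,b)_29: α=2, u≡8; β=2, v≡5 (mod 29); (8|29)=-1, (5|29)=+1; sign (−1)^0·-1^2·+1^2 = +1.
Ram(195, 2730) = {2, 7}; no ℚ_2-point on the conic.

[2, 7]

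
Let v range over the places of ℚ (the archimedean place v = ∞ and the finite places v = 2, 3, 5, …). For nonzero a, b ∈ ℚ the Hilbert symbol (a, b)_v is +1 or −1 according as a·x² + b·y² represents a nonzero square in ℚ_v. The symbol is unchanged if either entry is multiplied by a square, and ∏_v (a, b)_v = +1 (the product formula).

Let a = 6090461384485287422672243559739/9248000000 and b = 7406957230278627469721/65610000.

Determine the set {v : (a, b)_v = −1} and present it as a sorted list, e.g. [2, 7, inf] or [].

[13, 19, 23, 29]

(a, b) ≡ (289478, 5681) mod (ℚ^×)²; places V = {2, 3, 5, 7, 13, 17, 19, 23, 29, 31, ∞}.
(a,b)_∞: sgn(289478)=+, sgn(5681)=+, so +1.
(a,b)_31: α=3, u≡25; β=2, v≡7 (mod 31); (25|31)=+1, (7|31)=+1; sign (−1)^0·+1^2·+1^3 = +1.
(a,b)_2: α=-11, β=-4; u≡3, v≡1 (mod 8); ε(u)ε(v)=1·0, αω(v)=-11·0, βω(u)=-4·1; sum ≡ 0  ⇒  +1.
(a,b)_19: α=2, u≡15; β=1, v≡18 (mod 19); (15|19)=-1, (18|19)=-1; sign (−1)^0·-1^1·-1^2 = -1.
(a,b)_3: α=0, u≡2; β=-8, v≡2 (mod 3); (2|3)=-1, (2|3)=-1; sign (−1)^0·-1^-8·-1^0 = +1.
(a,b)_13: α=2, u≡6; β=1, v≡2 (mod 13); (6|13)=-1, (2|13)=-1; sign (−1)^0·-1^1·-1^2 = -1.
(a,b)_5: α=-6, u≡2; β=-4, v≡1 (mod 5); (2|5)=-1, (1|5)=+1; sign (−1)^0·-1^-4·+1^-6 = +1.
(a,b)_23: α=7, u≡15; β=5, v≡5 (mod 23); (15|23)=-1, (5|23)=-1; sign (−1)^1·-1^5·-1^7 = -1.
(a,b)_29: α=3, u≡24; β=2, v≡19 (mod 29); (24|29)=+1, (19|29)=-1; sign (−1)^0·+1^2·-1^3 = -1.
(a,b)_7: α=9, u≡6; β=8, v≡2 (mod 7); (6|7)=-1, (2|7)=+1; sign (−1)^0·-1^8·+1^9 = +1.
(a,b)_17: α=-2, u≡8; β=0, v≡12 (mod 17); (8|17)=+1, (12|17)=-1; sign (−1)^0·+1^0·-1^-2 = +1.
(289478, 5681 / ℚ) ramifies at {13, 19, 23, 29}: a division algebra.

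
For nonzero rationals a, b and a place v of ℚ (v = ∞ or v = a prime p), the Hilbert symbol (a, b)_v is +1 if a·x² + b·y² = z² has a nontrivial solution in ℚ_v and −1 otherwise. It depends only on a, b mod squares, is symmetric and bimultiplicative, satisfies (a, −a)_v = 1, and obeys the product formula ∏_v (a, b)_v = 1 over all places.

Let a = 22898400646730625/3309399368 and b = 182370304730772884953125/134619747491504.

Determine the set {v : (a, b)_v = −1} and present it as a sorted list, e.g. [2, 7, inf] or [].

[11, 19]

(a, b) ≡ (2, 4807) mod (ℚ^×)²; places V = {2, 3, 5, 11, 19, 23, 43, ∞}.
(a,b)_2: α=-3, β=-4; u≡1, v≡7 (mod 8); ε(u)ε(v)=0·1, αω(v)=-3·0, βω(u)=-4·0; sum ≡ 0  ⇒  +1.
(a,b)_3: α=12, u≡2; β=18, v≡1 (mod 3); (2|3)=-1, (1|3)=+1; sign (−1)^0·-1^18·+1^12 = +1.
(a,b)_43: α=-4, u≡20; β=-6, v≡18 (mod 43); (20|43)=-1, (18|43)=-1; sign (−1)^0·-1^-6·-1^-4 = +1.
(a,b)_11: α=-2, u≡2; β=-3, v≡6 (mod 11); (2|11)=-1, (6|11)=-1; sign (−1)^0·-1^-3·-1^-2 = -1.
(a,b)_∞: sgn(2)=+, sgn(4807)=+, so +1.
(a,b)_19: α=4, u≡14; β=5, v≡4 (mod 19); (14|19)=-1, (4|19)=+1; sign (−1)^0·-1^5·+1^4 = -1.
(a,b)_23: α=2, u≡13; β=3, v≡6 (mod 23); (13|23)=+1, (6|23)=+1; sign (−1)^0·+1^3·+1^2 = +1.
(a,b)_5: α=4, u≡3; β=6, v≡3 (mod 5); (3|5)=-1, (3|5)=-1; sign (−1)^0·-1^6·-1^4 = +1.
(2, 4807 / ℚ) ramifies at {11, 19}: a division algebra.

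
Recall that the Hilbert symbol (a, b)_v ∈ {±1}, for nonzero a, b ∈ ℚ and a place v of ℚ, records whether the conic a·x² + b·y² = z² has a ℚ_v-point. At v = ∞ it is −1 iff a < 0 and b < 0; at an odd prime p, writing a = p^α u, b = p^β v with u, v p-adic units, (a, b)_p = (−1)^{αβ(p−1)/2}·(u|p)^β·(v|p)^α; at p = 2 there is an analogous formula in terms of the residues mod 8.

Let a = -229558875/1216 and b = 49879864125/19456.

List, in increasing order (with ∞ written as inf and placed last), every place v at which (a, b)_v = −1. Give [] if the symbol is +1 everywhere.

Mod squares: a ≡ -3705, b ≡ 25935. Check v ∈ {∞, 2, 3, 5, 7, 13, 19, 31}.
v=3: a=3^1·(≡1), b=3^3·(≡2) mod 3; (1|3)=+1, (2|3)=-1; (−1)^{1·3·1}·(+1)^3·(-1)^1 = +1.
v=13: a=13^1·(≡12), b=13^3·(≡6) mod 13; (12|13)=+1, (6|13)=-1; (−1)^{1·3·6}·(+1)^3·(-1)^1 = -1.
v=2: v_2(a)=-6, v_2(b)=-10; units ≡ 7, 7 (mod 8); ε·ε+αω+βω = 1·1+-6·0+-10·0 ≡ 1  ⇒  (a,b)_2 = -1.
v=19: a=19^-1·(≡8), b=19^-1·(≡4) mod 19; (8|19)=-1, (4|19)=+1; (−1)^{-1·-1·9}·(-1)^-1·(+1)^-1 = +1.
v=5: a=5^3·(≡4), b=5^3·(≡3) mod 5; (4|5)=+1, (3|5)=-1; (−1)^{3·3·2}·(+1)^3·(-1)^3 = -1.
v=∞: -3705 < 0 and 25935 > 0  ⇒  (a,b)_∞ = +1.
v=31: a=31^2·(≡6), b=31^2·(≡1) mod 31; (6|31)=-1, (1|31)=+1; (−1)^{2·2·15}·(-1)^2·(+1)^2 = +1.
v=7: a=7^2·(≡3), b=7^1·(≡4) mod 7; (3|7)=-1, (4|7)=+1; (−1)^{2·1·3}·(-1)^1·(+1)^2 = -1.
(-3705, 25935 / ℚ) ramifies at {2, 5, 7, 13}: a division algebra.

[2, 5, 7, 13]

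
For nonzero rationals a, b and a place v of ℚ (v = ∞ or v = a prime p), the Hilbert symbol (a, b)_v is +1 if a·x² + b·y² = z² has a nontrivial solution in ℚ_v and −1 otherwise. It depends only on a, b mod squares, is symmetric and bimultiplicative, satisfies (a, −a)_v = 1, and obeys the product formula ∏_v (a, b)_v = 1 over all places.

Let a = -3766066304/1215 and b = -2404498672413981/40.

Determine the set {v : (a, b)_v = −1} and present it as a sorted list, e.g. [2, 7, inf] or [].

[3, inf]

(a, b) ≡ (-106590, -7410) mod (ℚ^×)²; places V = {2, 3, 5, 7, 11, 13, 17, 19, ∞}.
(a,b)_7: α=2, u≡5; β=0, v≡5 (mod 7); (5|7)=-1, (5|7)=-1; sign (−1)^0·-1^0·-1^2 = +1.
(a,b)_∞: sgn(-106590)=−, sgn(-7410)=−, so -1.
(a,b)_11: α=1, u≡9; β=2, v≡5 (mod 11); (9|11)=+1, (5|11)=+1; sign (−1)^0·+1^2·+1^1 = +1.
(a,b)_2: α=7, β=-3; u≡1, v≡7 (mod 8); ε(u)ε(v)=0·1, αω(v)=7·0, βω(u)=-3·0; sum ≡ 0  ⇒  +1.
(a,b)_17: α=1, u≡10; β=2, v≡16 (mod 17); (10|17)=-1, (16|17)=+1; sign (−1)^0·-1^2·+1^1 = +1.
(a,b)_13: α=2, u≡9; β=5, v≡8 (mod 13); (9|13)=+1, (8|13)=-1; sign (−1)^0·+1^5·-1^2 = +1.
(a,b)_5: α=-1, u≡2; β=-1, v≡3 (mod 5); (2|5)=-1, (3|5)=-1; sign (−1)^0·-1^-1·-1^-1 = +1.
(a,b)_19: α=1, u≡12; β=3, v≡9 (mod 19); (12|19)=-1, (9|19)=+1; sign (−1)^1·-1^3·+1^1 = +1.
(a,b)_3: α=-5, u≡2; β=3, v≡2 (mod 3); (2|3)=-1, (2|3)=-1; sign (−1)^1·-1^3·-1^-5 = -1.
Ram(-106590, -7410) = {3, ∞}; no ℚ_3-point on the conic.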